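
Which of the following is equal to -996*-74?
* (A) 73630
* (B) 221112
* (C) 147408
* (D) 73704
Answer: D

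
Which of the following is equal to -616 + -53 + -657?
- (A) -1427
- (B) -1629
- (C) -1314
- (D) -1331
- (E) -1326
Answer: E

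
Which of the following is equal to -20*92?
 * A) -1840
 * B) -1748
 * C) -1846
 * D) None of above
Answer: A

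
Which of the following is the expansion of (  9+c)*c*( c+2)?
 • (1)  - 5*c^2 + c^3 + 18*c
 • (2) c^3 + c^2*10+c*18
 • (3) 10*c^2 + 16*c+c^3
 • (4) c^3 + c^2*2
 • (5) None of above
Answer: 5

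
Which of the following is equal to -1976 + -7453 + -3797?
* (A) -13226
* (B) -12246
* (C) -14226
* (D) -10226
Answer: A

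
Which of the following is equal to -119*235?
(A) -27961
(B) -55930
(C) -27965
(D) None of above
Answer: C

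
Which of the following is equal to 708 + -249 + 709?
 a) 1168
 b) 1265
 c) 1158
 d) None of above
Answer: a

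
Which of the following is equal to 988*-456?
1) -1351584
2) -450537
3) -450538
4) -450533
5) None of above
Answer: 5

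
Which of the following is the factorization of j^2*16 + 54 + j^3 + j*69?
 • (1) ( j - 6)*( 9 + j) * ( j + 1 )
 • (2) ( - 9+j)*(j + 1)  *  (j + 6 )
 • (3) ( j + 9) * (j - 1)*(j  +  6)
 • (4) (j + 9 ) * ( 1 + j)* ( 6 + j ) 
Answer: 4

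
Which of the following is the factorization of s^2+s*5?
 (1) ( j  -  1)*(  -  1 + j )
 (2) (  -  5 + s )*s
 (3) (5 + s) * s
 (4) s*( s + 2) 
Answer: 3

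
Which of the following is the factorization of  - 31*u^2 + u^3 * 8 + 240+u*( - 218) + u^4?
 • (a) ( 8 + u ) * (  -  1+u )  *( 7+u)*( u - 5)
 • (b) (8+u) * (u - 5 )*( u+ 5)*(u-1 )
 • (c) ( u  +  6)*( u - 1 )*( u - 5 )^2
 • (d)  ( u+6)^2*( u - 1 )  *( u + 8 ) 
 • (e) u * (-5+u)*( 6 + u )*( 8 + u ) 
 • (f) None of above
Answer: f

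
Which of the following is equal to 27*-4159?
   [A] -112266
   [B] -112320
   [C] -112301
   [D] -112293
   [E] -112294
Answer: D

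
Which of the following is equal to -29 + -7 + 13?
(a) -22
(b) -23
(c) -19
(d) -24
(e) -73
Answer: b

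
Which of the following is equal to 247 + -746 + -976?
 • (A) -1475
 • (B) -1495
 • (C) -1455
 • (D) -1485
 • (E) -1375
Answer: A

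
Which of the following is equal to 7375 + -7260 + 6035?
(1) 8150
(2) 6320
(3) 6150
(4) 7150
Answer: 3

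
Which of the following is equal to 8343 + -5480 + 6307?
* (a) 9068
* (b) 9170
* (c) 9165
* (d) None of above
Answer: b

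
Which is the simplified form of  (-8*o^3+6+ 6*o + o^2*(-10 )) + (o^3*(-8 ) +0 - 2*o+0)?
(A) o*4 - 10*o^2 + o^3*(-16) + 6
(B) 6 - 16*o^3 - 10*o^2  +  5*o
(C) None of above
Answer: A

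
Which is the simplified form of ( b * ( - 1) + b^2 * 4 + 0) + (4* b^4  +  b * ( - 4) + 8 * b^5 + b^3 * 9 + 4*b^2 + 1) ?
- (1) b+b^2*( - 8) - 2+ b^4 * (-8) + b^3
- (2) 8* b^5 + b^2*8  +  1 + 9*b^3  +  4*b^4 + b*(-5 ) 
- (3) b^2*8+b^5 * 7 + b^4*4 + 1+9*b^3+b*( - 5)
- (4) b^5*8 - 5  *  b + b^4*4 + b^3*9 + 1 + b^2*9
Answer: 2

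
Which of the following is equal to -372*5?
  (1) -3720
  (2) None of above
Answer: 2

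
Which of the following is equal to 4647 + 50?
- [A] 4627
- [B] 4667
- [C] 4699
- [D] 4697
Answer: D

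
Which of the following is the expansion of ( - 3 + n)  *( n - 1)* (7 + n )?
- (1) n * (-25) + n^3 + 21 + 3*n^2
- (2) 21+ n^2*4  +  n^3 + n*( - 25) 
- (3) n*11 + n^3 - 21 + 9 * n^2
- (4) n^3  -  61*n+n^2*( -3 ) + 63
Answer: 1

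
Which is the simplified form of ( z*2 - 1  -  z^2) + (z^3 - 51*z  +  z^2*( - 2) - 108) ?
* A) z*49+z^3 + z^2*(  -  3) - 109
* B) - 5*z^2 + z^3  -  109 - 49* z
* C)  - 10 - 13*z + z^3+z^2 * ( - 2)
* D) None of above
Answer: D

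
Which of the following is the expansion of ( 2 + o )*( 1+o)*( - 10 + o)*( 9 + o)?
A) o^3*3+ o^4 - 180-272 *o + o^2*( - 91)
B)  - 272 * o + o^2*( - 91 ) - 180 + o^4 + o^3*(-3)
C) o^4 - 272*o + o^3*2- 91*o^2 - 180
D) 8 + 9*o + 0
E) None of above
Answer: C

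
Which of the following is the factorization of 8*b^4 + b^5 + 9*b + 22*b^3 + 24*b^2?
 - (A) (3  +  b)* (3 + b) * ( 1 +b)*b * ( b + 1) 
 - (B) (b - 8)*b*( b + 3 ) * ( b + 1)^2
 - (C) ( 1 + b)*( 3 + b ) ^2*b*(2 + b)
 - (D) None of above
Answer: A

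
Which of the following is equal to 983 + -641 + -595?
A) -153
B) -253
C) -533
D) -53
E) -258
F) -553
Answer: B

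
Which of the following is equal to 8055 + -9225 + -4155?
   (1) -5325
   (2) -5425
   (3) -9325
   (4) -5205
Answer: 1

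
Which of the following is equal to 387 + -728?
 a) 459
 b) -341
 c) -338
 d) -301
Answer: b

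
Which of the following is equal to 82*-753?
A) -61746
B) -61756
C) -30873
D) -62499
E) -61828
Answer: A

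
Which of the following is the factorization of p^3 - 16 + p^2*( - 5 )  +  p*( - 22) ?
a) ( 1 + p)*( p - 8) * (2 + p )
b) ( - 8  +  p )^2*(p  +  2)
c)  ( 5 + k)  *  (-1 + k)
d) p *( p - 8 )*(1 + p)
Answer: a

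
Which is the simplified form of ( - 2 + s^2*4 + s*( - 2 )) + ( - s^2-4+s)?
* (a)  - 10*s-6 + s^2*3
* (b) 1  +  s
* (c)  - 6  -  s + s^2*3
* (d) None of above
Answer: c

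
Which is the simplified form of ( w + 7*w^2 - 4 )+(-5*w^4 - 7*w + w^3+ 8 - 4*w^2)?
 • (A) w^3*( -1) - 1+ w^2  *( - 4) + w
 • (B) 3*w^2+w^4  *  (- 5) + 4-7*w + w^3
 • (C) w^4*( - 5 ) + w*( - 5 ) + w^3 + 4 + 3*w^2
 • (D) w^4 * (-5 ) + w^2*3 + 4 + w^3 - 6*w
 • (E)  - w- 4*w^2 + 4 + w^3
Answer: D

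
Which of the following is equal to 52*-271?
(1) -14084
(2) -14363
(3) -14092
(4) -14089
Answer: 3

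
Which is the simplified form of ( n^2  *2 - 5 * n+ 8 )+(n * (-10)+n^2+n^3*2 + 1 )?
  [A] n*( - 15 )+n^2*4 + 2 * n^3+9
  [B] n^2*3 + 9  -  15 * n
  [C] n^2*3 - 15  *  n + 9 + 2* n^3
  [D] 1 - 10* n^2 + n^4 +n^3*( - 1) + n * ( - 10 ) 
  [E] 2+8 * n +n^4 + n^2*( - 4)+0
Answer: C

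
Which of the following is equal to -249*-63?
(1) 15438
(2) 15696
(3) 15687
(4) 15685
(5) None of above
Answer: 3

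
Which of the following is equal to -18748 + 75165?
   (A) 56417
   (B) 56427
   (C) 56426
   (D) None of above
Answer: A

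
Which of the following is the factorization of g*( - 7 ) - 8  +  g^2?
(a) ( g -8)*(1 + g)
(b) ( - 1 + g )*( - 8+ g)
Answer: a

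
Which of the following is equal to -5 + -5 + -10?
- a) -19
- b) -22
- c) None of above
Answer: c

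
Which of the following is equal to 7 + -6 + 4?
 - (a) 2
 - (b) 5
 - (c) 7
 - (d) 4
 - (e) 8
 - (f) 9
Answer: b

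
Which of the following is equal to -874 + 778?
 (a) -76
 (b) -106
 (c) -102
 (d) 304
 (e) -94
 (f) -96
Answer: f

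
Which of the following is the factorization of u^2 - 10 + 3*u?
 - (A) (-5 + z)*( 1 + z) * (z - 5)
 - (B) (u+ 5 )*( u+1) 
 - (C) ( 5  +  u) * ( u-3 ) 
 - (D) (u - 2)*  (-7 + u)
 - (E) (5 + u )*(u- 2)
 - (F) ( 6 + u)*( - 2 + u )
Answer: E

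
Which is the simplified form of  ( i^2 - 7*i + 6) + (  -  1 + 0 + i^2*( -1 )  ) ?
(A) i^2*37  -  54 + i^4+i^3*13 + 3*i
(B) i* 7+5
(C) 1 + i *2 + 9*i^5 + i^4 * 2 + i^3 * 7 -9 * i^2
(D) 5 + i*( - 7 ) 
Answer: D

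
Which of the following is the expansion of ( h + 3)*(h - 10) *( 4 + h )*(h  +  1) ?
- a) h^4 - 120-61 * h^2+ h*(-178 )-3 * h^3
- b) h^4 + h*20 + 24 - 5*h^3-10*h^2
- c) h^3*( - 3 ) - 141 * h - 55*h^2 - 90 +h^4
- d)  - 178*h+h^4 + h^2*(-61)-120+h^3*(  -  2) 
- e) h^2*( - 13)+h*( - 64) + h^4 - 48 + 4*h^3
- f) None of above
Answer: d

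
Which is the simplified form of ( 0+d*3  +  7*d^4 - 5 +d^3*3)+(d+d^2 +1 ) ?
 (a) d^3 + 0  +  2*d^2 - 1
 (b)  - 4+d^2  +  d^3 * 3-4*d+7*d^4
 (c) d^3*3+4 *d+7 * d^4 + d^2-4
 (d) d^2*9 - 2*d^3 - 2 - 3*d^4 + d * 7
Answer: c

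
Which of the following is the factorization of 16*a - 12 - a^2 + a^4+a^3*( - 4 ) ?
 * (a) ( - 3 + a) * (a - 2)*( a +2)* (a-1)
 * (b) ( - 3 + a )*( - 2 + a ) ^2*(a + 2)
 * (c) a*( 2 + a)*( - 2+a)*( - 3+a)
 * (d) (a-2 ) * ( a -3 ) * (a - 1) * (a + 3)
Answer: a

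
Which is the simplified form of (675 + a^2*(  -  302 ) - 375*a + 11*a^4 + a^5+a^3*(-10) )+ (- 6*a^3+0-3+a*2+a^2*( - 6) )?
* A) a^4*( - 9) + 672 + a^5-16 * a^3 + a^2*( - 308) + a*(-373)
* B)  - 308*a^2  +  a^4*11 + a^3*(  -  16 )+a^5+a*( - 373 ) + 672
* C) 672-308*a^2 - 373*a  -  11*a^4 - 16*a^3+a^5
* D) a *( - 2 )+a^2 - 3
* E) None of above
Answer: B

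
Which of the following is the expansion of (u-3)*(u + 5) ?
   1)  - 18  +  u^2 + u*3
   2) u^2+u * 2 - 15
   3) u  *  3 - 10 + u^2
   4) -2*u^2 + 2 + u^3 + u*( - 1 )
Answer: 2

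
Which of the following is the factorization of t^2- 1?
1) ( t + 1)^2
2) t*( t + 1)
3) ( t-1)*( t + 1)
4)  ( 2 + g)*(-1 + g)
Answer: 3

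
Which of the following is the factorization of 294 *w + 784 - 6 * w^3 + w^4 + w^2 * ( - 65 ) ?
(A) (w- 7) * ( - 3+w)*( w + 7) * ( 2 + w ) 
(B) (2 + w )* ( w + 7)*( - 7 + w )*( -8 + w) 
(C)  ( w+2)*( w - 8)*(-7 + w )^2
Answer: B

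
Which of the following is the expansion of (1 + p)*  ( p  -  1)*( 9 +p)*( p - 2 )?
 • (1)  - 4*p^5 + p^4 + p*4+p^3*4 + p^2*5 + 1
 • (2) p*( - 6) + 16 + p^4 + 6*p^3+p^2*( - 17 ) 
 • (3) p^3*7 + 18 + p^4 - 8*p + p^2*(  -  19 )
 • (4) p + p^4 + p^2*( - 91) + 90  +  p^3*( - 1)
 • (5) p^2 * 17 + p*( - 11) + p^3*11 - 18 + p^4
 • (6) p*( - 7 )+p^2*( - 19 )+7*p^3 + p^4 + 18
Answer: 6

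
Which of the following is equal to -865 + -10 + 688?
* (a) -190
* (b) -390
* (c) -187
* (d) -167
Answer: c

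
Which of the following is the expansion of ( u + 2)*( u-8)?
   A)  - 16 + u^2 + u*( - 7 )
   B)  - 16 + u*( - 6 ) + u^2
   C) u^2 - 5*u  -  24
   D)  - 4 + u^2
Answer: B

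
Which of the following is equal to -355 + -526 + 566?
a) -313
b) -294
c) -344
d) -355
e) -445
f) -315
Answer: f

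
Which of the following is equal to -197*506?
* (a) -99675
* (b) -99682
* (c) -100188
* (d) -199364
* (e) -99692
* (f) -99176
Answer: b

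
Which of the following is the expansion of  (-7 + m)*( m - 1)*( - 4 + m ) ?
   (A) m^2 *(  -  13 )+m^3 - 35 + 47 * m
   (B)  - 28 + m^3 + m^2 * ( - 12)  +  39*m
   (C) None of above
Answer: B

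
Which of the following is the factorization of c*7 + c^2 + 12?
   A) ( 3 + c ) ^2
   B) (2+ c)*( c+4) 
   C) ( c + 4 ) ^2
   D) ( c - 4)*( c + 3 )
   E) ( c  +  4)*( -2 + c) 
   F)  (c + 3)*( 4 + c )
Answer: F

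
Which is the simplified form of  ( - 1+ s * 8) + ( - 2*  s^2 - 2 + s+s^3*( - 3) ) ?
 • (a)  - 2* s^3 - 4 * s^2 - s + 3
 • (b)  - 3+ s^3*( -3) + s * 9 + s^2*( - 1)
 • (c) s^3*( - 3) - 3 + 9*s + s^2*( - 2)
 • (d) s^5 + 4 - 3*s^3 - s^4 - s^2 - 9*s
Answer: c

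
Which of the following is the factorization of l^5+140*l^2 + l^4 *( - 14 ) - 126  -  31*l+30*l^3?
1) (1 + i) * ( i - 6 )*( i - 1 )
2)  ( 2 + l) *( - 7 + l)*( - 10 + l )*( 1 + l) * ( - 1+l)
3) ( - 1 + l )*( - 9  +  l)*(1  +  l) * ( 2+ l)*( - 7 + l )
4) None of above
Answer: 3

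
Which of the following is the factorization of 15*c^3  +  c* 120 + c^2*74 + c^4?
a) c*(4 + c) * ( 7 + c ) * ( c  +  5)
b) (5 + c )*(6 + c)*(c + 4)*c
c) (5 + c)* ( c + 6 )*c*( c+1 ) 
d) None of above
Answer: b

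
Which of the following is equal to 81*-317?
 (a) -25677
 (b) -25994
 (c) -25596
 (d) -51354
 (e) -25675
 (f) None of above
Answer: a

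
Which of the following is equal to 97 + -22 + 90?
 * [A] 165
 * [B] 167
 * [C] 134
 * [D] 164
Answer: A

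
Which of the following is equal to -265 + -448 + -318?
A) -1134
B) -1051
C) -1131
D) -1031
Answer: D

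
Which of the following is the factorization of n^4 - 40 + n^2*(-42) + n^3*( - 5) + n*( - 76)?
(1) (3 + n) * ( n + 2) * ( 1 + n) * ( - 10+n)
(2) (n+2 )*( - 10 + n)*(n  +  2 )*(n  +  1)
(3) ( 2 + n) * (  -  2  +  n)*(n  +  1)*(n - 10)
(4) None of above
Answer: 2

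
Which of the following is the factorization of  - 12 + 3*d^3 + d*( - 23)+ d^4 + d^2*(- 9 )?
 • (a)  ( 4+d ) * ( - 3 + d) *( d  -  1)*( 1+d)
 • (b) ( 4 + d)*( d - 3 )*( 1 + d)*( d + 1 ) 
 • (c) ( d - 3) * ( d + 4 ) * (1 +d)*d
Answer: b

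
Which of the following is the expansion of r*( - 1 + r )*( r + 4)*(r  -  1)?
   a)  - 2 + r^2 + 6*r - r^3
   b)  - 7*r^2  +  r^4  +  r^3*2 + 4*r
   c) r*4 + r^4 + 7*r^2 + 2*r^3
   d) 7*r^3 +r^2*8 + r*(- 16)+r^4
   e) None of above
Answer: b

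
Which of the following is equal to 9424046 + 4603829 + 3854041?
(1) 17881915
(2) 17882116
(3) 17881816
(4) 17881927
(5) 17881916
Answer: 5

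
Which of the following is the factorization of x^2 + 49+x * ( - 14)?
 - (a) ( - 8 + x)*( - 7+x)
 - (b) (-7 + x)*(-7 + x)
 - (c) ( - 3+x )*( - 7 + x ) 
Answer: b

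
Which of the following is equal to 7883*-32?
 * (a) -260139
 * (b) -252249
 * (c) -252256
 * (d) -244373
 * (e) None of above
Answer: c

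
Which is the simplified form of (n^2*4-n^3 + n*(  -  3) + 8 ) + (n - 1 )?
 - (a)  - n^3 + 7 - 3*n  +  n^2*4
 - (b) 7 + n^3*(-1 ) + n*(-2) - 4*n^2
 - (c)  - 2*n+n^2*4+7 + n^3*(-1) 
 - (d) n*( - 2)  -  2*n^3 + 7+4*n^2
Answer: c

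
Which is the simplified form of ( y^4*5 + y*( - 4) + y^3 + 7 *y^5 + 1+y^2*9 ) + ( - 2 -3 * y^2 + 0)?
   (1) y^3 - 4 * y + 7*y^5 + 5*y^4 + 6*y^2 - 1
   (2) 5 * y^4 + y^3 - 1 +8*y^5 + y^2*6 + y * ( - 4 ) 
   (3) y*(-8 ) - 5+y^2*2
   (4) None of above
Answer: 1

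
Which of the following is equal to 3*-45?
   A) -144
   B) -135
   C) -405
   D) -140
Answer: B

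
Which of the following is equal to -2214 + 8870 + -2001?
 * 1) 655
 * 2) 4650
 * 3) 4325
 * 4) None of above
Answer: 4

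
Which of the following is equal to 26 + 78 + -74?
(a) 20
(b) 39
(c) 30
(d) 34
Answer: c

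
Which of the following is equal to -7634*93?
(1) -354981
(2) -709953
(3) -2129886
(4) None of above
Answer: 4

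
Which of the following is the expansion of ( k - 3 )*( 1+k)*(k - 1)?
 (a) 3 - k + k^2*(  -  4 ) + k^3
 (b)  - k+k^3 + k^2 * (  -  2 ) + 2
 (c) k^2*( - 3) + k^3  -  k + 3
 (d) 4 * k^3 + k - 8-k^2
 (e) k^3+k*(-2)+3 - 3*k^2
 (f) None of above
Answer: c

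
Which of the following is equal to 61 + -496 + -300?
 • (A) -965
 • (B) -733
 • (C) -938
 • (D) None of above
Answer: D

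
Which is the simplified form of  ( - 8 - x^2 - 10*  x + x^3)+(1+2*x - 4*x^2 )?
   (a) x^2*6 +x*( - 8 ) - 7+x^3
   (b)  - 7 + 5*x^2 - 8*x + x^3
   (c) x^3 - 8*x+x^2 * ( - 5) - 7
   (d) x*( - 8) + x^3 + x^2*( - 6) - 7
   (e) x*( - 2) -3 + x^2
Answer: c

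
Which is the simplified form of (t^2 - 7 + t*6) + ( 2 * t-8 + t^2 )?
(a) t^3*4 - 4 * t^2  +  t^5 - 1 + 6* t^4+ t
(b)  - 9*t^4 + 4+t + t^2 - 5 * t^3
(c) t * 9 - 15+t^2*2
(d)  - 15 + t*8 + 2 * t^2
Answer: d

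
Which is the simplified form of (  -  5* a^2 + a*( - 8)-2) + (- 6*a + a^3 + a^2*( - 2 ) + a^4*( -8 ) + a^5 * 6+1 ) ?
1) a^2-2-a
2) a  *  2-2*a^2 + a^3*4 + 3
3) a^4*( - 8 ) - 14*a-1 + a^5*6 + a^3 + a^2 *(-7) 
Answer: 3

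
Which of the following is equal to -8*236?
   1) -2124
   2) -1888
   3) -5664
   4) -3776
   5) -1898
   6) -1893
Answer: 2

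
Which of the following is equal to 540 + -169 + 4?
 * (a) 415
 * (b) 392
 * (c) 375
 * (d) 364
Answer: c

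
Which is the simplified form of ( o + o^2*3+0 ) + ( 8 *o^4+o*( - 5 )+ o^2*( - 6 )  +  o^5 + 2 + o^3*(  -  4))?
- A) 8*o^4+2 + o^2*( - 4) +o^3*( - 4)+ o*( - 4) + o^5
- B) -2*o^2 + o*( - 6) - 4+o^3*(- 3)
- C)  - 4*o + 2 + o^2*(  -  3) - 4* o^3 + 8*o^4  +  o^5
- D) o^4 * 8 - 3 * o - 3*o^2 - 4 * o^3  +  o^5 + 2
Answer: C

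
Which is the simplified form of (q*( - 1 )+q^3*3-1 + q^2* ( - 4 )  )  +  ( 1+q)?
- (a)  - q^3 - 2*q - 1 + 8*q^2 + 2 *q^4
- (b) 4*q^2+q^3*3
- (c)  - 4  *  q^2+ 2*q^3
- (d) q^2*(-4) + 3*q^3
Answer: d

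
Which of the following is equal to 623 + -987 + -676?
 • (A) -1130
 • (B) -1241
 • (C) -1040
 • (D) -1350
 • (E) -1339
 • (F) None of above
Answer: C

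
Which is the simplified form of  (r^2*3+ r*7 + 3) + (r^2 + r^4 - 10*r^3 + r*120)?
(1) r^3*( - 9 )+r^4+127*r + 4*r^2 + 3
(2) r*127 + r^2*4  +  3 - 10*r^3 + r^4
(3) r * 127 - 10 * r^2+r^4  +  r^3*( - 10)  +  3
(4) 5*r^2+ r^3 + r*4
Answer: 2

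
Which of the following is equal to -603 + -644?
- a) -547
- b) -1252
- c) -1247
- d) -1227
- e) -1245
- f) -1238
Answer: c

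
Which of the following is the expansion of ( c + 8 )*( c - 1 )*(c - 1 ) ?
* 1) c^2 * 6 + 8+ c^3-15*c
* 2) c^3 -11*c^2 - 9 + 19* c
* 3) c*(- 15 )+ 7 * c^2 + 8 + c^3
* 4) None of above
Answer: 1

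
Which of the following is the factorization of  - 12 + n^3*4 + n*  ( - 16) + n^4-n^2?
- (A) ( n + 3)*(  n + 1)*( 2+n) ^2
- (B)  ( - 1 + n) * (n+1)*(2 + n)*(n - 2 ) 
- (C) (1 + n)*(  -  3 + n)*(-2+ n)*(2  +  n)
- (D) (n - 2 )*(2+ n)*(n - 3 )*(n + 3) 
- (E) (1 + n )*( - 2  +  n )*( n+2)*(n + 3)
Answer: E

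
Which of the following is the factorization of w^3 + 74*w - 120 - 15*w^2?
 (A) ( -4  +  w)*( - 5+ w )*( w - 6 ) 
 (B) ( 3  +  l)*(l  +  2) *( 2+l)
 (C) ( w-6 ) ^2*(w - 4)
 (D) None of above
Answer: A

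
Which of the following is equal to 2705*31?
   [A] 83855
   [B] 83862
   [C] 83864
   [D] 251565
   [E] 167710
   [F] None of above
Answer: A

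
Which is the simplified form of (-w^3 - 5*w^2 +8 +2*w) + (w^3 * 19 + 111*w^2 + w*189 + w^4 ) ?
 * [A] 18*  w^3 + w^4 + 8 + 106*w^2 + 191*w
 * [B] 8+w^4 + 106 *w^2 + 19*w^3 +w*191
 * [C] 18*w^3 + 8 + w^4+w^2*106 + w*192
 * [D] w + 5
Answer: A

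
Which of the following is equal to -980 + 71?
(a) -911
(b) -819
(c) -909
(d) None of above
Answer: c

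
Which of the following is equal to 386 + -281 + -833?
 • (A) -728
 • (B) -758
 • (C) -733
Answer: A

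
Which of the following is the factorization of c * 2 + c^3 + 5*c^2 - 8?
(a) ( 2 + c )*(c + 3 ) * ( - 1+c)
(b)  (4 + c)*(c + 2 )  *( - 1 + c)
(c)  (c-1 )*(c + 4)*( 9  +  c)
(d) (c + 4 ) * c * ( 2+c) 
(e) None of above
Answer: b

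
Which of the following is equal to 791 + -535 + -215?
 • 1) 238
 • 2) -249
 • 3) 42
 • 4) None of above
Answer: 4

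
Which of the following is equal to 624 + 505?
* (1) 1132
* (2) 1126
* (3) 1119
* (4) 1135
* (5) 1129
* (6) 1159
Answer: 5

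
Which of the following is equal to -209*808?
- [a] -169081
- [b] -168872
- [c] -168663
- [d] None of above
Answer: b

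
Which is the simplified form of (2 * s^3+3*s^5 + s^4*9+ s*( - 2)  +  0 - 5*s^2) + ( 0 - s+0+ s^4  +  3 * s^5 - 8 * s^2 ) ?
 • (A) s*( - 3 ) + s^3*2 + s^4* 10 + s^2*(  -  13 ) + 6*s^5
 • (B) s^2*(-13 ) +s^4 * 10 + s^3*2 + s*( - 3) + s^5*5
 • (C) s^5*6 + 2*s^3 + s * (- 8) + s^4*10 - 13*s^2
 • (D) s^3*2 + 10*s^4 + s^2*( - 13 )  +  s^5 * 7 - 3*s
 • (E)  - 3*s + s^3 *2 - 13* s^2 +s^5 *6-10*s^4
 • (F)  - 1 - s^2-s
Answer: A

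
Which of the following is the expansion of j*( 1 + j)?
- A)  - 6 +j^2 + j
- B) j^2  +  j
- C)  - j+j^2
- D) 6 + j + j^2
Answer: B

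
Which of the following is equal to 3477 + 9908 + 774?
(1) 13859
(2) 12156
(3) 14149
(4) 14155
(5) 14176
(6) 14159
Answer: 6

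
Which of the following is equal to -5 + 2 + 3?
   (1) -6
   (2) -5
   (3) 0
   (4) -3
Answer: 3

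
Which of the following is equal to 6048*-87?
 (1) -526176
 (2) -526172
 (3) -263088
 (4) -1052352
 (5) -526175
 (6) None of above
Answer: 1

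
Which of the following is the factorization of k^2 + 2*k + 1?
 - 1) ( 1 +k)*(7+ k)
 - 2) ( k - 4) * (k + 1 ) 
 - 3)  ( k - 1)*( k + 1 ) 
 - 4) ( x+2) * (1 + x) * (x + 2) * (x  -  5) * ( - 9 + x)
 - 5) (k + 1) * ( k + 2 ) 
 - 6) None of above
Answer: 6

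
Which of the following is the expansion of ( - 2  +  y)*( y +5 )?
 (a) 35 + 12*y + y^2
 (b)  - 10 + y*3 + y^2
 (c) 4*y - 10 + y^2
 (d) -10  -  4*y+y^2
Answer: b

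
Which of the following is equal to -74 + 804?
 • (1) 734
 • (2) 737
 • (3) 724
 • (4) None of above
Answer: 4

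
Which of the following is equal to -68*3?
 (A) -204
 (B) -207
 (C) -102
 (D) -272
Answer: A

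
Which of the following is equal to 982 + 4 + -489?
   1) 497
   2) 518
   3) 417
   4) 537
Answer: 1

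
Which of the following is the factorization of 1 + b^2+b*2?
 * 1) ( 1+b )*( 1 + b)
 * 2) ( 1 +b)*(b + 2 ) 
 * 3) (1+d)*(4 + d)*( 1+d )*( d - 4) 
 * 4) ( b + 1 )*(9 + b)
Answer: 1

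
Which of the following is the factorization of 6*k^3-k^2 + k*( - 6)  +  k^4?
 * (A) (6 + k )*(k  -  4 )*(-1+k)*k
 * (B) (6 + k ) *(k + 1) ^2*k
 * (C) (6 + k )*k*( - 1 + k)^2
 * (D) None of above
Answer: D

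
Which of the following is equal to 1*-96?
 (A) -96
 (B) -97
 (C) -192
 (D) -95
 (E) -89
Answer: A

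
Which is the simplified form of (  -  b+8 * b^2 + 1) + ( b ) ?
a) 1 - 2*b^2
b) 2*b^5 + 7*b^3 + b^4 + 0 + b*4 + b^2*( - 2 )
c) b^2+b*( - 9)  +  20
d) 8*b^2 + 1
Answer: d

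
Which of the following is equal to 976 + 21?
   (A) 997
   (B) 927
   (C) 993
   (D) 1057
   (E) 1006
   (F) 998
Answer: A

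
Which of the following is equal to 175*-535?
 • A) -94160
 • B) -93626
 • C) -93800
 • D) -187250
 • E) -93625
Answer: E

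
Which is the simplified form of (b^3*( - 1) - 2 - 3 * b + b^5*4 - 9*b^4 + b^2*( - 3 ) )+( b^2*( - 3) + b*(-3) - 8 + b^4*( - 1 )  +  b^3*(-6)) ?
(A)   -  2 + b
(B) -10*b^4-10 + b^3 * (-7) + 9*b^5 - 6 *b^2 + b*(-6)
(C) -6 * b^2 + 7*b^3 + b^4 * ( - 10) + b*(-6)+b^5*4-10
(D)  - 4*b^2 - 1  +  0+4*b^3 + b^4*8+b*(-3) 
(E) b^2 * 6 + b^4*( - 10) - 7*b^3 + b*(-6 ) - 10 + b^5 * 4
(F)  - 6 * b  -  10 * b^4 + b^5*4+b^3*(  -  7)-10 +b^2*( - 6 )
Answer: F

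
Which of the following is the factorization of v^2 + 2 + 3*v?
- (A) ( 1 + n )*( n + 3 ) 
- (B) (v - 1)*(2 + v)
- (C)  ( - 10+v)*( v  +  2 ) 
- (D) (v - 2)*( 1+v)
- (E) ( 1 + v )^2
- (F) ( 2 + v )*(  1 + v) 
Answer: F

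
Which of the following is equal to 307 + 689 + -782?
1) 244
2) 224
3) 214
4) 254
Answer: 3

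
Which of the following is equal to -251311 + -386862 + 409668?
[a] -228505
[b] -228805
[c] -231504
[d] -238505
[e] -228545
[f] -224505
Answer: a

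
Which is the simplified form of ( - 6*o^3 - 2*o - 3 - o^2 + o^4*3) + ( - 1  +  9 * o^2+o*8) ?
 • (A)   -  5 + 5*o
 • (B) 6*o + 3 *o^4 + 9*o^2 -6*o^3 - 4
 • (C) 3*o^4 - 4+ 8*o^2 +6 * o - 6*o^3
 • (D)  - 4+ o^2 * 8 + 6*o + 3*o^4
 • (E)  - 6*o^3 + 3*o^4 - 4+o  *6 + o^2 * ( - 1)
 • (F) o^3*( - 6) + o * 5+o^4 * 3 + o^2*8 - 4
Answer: C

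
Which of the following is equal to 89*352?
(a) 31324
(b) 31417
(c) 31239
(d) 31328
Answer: d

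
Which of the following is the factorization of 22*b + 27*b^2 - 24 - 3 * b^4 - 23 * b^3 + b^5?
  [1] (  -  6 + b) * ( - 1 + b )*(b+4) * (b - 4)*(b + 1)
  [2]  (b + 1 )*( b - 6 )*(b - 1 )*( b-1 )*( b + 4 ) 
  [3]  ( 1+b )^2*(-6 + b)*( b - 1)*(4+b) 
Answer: 2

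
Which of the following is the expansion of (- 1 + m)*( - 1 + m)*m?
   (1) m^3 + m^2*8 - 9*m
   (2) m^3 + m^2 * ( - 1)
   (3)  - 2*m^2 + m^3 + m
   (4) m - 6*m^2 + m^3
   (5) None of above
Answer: 3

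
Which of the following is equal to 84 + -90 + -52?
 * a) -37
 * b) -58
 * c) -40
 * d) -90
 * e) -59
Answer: b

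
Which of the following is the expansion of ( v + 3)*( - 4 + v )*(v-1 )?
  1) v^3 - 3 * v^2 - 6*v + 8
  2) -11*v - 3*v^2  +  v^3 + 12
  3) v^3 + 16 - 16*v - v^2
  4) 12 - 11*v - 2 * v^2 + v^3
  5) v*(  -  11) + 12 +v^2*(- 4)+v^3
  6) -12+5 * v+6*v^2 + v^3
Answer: 4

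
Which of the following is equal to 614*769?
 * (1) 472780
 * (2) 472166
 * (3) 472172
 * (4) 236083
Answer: 2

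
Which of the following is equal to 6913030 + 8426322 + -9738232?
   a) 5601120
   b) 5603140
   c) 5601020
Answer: a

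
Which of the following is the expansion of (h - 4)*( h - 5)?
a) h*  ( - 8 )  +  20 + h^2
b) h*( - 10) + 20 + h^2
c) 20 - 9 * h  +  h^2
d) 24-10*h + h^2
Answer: c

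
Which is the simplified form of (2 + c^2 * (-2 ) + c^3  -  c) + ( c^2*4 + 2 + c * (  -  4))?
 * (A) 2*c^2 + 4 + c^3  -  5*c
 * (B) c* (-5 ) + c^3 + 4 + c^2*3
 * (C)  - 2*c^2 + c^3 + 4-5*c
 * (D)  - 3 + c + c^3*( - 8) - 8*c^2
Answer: A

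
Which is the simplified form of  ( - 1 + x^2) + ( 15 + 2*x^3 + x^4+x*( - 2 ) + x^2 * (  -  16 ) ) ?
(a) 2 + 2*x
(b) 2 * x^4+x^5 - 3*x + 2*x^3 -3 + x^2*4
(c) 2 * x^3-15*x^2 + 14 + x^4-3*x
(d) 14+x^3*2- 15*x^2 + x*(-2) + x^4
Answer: d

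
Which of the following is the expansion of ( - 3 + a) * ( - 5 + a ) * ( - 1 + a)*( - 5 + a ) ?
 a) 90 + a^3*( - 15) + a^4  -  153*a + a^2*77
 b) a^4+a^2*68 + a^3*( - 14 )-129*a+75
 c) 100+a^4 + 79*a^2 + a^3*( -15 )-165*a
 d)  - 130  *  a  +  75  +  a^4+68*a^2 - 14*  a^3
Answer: d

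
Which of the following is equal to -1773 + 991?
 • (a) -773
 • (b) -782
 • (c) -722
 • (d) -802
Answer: b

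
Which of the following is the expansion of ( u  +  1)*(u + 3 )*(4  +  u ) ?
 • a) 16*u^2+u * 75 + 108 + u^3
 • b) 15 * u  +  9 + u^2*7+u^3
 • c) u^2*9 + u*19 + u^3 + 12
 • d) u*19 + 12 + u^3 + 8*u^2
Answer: d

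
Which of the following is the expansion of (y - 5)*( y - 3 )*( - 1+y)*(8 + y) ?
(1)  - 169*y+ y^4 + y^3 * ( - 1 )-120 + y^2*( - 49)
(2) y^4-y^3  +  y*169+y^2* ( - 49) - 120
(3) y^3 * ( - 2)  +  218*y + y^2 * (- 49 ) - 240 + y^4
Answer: 2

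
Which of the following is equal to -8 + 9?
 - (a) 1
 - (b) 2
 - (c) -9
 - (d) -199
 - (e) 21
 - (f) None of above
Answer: a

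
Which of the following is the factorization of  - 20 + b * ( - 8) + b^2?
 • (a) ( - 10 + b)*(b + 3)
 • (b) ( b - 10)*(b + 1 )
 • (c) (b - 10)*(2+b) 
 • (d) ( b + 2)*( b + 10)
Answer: c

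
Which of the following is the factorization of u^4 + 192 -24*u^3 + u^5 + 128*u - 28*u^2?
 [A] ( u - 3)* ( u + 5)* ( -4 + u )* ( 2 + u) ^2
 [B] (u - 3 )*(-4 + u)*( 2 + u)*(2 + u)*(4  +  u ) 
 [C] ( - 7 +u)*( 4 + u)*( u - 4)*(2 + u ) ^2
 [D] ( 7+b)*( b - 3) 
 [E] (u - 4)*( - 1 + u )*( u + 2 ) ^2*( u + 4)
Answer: B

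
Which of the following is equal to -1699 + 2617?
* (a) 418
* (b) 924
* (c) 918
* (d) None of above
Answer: c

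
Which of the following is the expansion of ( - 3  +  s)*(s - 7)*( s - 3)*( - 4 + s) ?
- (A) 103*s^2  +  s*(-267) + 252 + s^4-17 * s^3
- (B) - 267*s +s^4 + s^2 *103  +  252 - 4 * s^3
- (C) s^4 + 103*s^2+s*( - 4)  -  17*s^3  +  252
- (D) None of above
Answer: A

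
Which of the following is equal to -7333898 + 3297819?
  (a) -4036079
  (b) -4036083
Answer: a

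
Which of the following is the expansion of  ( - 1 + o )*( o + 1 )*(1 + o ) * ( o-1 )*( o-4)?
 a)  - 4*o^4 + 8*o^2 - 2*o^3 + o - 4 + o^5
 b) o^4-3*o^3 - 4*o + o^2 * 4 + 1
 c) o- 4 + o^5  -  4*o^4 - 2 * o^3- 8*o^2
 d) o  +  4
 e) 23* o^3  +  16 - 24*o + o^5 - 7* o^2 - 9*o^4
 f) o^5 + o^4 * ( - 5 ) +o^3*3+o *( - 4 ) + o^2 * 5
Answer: a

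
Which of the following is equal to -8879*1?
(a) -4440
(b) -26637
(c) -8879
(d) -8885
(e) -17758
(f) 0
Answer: c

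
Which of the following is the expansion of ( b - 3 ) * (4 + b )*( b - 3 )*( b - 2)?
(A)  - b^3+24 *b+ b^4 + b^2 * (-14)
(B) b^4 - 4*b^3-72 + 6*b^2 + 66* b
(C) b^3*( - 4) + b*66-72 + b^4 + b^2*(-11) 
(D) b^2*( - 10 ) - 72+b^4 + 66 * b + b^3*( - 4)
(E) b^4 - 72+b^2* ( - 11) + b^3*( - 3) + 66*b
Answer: C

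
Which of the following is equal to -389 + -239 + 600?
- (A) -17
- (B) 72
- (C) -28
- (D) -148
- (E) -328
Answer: C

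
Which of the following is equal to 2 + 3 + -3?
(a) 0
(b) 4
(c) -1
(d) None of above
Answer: d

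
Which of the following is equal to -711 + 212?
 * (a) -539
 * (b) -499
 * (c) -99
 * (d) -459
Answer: b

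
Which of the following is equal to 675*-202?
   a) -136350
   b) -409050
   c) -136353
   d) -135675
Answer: a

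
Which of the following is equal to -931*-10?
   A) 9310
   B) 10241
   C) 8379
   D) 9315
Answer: A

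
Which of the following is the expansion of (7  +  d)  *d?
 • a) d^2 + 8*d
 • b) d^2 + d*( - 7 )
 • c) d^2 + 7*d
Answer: c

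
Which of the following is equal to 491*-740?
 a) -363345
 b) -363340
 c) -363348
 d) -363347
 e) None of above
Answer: b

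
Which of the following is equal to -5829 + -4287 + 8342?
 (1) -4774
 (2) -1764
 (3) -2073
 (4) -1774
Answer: 4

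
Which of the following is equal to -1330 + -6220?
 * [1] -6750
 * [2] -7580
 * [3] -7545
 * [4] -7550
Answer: 4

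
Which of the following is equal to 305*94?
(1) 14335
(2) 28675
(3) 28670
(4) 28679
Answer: 3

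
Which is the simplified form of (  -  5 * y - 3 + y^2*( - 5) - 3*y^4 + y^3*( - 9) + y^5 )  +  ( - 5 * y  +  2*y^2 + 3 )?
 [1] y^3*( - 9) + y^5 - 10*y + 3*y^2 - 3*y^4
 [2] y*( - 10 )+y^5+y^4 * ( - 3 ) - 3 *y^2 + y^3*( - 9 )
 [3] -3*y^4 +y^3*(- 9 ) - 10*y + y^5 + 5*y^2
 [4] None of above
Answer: 2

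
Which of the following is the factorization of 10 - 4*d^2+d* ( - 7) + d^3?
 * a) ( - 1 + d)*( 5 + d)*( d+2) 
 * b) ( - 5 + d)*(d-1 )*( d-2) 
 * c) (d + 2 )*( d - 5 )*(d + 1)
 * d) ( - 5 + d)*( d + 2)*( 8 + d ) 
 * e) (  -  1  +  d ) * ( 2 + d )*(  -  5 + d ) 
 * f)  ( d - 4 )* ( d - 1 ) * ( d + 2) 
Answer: e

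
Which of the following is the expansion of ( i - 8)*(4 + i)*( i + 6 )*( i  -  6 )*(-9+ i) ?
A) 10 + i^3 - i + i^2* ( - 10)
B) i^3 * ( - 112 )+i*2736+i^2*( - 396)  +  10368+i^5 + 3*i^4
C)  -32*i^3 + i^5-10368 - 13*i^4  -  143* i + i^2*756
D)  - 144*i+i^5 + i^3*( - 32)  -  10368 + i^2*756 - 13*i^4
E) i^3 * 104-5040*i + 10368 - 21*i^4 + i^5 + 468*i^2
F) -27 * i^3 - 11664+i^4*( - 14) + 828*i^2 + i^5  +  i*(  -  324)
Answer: D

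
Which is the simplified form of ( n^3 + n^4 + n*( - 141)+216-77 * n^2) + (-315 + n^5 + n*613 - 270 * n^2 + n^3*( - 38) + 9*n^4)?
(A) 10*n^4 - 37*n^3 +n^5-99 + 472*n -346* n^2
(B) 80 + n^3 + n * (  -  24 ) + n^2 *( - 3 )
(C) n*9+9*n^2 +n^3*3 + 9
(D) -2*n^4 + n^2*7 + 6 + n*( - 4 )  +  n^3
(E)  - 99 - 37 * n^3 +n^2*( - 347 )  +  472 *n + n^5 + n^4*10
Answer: E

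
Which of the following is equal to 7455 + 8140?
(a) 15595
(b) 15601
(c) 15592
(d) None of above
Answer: a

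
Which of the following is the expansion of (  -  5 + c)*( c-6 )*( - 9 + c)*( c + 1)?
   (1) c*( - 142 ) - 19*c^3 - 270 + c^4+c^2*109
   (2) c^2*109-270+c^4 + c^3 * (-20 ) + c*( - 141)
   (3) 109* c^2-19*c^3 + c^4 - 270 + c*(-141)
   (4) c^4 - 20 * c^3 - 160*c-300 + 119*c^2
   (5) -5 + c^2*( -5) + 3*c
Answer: 3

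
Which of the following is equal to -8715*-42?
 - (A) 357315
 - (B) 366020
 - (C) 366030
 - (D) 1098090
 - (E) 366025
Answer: C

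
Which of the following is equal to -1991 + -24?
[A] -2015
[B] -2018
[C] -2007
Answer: A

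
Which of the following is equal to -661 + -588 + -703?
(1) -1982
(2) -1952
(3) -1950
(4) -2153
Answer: 2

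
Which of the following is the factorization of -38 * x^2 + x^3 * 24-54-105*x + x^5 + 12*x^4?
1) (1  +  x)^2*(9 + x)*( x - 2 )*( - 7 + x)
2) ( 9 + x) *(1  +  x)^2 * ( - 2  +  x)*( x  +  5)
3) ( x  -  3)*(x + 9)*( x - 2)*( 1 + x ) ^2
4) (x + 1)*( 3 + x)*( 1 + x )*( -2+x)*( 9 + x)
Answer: 4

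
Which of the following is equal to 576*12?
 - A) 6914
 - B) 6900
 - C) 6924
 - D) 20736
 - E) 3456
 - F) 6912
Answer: F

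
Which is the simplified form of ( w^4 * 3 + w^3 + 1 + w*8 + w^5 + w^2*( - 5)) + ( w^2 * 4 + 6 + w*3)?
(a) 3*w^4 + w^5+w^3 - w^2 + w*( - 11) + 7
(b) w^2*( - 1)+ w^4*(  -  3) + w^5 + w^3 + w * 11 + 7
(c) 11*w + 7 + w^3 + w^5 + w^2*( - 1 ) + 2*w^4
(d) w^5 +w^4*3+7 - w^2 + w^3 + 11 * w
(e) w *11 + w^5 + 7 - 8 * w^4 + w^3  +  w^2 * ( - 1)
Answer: d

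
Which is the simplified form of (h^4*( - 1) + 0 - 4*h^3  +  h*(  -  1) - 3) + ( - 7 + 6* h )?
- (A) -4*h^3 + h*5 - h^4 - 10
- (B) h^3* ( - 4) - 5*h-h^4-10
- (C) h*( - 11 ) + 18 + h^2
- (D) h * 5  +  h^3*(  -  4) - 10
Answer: A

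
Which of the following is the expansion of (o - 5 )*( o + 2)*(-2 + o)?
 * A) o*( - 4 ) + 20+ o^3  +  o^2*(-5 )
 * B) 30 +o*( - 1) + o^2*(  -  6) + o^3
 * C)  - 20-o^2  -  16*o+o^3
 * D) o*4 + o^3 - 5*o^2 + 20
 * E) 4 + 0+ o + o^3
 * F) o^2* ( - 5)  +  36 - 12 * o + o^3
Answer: A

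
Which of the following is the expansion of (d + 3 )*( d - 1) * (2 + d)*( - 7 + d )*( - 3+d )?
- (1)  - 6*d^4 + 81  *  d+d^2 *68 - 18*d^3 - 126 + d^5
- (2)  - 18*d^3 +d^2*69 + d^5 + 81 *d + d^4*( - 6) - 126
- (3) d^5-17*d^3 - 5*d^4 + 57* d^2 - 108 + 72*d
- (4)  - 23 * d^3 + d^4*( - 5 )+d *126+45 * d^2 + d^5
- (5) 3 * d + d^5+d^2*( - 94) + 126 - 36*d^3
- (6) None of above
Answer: 1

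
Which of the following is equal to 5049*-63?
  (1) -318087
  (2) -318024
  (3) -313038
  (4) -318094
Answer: 1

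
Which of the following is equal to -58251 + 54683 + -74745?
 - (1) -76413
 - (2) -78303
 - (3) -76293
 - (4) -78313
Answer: 4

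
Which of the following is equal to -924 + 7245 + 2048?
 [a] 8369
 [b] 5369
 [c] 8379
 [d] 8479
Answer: a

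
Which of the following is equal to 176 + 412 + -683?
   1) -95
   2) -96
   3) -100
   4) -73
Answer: 1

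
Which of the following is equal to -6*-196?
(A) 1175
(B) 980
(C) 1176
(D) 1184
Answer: C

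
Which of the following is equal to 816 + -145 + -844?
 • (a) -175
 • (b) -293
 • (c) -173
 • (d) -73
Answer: c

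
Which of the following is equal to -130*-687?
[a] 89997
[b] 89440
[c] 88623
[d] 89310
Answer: d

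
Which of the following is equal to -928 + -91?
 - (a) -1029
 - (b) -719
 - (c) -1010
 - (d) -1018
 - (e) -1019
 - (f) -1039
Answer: e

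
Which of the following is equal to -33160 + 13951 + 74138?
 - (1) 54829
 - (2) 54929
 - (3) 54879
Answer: 2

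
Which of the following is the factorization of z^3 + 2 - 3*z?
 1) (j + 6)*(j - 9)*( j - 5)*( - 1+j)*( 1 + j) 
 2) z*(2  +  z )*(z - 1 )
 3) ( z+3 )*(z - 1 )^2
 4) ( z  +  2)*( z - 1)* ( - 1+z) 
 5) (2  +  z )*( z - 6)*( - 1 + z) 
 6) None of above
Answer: 4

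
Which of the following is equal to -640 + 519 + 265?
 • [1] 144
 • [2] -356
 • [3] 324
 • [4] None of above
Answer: 1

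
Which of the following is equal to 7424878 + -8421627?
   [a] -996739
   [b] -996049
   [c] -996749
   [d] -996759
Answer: c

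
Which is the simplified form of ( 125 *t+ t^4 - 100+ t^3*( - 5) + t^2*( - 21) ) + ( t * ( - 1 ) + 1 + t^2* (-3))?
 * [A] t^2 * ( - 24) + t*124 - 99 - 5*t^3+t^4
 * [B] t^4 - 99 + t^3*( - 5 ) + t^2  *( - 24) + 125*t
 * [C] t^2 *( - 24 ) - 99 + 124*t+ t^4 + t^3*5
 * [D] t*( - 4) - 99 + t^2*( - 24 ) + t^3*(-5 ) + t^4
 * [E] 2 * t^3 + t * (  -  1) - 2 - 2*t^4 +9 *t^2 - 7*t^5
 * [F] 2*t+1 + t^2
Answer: A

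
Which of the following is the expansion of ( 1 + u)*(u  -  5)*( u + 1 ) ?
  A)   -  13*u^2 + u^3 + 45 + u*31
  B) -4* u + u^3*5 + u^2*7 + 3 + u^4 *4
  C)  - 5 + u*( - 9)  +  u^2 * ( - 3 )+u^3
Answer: C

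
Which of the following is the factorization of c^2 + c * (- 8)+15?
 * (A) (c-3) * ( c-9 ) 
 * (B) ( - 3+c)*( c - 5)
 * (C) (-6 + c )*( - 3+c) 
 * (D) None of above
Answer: B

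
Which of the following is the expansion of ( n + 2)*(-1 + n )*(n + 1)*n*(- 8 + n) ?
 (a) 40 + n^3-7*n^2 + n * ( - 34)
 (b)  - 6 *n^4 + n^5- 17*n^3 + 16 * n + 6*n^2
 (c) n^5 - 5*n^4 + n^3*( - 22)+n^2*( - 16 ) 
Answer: b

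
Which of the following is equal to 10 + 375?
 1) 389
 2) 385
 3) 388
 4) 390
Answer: 2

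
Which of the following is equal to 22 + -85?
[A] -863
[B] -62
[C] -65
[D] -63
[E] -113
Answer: D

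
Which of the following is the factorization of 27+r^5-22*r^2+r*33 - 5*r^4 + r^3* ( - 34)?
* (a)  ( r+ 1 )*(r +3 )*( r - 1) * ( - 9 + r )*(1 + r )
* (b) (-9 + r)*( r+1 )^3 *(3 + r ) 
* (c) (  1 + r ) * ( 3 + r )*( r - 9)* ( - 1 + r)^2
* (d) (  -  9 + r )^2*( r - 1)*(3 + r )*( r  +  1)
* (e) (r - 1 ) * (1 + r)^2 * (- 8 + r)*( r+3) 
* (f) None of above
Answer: a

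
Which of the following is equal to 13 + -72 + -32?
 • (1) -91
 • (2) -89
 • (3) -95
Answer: 1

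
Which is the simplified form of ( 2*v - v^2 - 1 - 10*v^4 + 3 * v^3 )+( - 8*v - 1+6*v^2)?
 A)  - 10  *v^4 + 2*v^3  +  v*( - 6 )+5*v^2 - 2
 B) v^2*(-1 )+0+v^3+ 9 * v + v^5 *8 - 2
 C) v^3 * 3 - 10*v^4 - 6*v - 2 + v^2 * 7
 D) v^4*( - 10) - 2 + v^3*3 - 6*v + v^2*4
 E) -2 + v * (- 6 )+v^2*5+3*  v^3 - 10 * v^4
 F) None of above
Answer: E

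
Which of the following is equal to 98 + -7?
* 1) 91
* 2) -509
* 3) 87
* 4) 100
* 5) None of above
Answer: 1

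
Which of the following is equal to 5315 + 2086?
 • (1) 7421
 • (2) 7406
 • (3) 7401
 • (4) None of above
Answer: 3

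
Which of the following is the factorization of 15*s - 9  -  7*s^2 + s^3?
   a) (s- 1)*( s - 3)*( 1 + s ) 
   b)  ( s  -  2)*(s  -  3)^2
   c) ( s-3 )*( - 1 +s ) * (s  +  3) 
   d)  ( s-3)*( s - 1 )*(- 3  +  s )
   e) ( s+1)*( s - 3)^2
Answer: d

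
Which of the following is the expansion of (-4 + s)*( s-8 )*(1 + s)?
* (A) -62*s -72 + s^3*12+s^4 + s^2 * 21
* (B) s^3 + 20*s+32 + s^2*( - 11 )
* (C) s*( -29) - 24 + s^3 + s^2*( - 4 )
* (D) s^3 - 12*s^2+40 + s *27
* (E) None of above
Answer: B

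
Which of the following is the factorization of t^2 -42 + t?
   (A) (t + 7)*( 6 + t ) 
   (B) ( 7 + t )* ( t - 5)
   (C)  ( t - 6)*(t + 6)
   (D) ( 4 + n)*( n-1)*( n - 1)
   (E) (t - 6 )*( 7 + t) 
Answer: E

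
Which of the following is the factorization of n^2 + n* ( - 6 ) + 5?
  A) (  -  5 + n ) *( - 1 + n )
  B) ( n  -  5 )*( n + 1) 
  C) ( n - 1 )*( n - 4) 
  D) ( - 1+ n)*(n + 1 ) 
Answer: A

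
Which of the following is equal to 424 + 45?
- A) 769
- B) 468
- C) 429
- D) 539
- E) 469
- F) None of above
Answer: E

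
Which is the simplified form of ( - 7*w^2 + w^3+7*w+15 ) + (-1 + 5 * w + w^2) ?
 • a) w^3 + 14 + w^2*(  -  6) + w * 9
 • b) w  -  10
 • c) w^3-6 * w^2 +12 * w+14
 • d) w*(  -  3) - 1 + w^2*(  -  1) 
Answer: c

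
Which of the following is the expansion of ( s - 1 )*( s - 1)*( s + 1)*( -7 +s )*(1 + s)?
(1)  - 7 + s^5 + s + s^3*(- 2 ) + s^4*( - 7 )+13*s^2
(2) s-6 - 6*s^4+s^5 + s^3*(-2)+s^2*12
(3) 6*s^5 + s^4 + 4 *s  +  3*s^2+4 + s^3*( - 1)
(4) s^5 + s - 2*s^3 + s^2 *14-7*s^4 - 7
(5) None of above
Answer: 4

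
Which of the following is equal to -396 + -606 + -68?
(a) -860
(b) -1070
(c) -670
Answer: b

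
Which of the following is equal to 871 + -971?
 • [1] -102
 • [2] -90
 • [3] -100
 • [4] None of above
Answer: 3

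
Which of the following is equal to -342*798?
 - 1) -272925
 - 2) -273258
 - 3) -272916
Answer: 3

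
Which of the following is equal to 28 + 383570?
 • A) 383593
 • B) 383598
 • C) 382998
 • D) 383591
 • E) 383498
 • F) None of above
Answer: B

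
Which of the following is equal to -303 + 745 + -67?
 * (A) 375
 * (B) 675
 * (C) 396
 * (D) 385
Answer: A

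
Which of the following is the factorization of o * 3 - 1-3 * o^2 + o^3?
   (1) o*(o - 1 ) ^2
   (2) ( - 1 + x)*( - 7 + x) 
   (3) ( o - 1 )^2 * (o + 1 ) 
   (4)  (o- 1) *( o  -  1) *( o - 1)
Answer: 4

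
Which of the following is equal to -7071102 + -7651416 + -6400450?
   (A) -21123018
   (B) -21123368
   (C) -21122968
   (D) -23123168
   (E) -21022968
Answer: C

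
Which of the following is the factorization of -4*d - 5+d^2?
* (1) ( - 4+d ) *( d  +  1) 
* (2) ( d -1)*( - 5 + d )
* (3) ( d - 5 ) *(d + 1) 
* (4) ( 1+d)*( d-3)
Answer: 3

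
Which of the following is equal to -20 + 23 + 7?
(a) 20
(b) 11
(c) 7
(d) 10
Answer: d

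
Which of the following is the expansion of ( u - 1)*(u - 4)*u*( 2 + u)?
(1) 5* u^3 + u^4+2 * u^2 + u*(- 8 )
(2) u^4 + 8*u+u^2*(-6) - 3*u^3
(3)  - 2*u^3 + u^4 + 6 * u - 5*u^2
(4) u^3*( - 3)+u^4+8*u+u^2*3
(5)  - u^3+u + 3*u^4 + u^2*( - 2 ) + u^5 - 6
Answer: 2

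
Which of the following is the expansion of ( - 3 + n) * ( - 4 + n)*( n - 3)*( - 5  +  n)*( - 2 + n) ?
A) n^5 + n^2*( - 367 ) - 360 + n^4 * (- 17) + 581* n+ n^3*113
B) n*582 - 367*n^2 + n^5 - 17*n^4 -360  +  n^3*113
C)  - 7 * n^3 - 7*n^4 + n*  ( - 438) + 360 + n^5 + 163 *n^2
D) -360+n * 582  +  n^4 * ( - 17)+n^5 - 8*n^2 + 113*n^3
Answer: B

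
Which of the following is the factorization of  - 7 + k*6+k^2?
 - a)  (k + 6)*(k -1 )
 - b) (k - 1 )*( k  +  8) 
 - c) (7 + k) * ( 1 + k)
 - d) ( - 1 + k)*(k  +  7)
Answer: d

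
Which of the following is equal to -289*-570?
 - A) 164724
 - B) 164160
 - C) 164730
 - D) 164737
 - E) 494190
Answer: C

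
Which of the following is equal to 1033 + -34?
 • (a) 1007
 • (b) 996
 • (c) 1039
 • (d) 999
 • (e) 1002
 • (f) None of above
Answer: d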